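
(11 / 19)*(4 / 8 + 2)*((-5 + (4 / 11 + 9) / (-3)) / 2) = -335 / 57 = -5.88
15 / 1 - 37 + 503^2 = 252987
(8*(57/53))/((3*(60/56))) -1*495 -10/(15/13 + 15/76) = -11785991/23585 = -499.72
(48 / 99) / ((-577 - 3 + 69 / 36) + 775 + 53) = 64 / 32989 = 0.00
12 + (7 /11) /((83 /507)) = 14505 /913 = 15.89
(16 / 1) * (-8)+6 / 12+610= 965 / 2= 482.50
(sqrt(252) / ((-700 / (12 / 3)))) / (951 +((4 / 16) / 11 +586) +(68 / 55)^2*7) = -2904*sqrt(7) / 131092129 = -0.00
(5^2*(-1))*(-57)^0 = -25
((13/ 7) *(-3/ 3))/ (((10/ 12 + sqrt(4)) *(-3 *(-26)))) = -1/ 119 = -0.01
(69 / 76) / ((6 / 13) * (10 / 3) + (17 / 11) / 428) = 1055769 / 1793239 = 0.59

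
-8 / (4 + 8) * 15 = -10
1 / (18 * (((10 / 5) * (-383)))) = -0.00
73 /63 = 1.16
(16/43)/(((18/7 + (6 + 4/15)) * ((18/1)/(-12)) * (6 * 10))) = -0.00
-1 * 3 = -3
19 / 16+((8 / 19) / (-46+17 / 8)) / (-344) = 5448701 / 4588272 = 1.19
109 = 109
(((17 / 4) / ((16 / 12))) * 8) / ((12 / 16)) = 34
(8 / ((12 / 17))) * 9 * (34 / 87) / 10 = 578 / 145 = 3.99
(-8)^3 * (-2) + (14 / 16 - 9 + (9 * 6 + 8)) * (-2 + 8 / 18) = 33847 / 36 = 940.19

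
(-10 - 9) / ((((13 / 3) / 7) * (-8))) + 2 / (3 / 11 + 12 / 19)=118883 / 19656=6.05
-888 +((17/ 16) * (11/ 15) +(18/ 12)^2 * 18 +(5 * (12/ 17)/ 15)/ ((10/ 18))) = -3452893/ 4080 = -846.30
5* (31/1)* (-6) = -930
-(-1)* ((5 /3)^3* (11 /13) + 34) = 13309 /351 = 37.92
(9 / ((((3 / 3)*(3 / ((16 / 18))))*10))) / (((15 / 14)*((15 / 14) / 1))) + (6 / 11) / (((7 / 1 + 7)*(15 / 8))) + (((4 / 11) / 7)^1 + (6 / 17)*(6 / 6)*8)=1974508 / 631125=3.13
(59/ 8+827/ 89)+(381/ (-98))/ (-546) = 52937559/ 3174808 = 16.67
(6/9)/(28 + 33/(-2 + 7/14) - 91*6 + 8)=-1/798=-0.00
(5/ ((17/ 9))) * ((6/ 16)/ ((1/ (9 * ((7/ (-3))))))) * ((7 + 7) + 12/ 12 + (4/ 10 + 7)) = -7938/ 17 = -466.94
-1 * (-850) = 850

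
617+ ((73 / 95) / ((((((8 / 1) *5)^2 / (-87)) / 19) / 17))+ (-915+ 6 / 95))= -47337773 / 152000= -311.43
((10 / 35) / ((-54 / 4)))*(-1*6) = 0.13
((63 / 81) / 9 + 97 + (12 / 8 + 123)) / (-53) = -35897 / 8586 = -4.18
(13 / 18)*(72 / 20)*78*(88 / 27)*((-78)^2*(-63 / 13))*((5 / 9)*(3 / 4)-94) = 9118885776 / 5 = 1823777155.20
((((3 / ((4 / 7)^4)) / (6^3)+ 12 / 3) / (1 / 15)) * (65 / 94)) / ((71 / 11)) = 272161175 / 41005056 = 6.64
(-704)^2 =495616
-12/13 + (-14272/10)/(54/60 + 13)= -187204/1807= -103.60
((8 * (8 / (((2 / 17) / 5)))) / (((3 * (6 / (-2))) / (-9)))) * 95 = 258400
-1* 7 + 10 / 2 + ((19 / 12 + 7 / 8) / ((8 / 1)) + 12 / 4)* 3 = 507 / 64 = 7.92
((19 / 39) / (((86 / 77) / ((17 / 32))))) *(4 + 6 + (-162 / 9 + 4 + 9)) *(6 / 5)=24871 / 17888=1.39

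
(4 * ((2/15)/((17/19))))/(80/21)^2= 2793/68000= 0.04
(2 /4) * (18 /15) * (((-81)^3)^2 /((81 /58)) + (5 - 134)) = 606700485387 /5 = 121340097077.40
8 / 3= 2.67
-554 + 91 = -463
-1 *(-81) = 81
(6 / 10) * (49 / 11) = 147 / 55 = 2.67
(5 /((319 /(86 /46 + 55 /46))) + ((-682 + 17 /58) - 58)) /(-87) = 1808959 /212773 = 8.50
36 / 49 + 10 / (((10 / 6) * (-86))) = 1401 / 2107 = 0.66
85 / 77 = 1.10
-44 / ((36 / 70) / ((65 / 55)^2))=-11830 / 99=-119.49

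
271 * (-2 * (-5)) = 2710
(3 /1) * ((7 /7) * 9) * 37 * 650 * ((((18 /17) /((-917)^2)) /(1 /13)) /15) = 10129860 /14295113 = 0.71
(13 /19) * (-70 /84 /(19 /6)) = -65 /361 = -0.18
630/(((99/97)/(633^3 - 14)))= 1722189275170/11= 156562661379.09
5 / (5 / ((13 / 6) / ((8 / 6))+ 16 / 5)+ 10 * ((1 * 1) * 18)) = 193 / 6988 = 0.03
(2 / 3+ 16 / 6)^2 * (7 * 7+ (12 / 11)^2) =607300 / 1089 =557.67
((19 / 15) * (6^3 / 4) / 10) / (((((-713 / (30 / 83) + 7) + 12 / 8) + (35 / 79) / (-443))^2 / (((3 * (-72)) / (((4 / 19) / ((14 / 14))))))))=-5357231499366 / 2944959494085361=-0.00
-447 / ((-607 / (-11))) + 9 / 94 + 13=285019 / 57058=5.00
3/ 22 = 0.14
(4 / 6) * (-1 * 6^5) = -5184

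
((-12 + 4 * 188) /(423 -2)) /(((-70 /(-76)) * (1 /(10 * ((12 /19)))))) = 35520 /2947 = 12.05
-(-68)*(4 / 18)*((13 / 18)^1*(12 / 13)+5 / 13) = 5576 / 351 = 15.89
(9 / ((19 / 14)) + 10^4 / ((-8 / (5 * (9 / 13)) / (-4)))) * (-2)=-8553276 / 247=-34628.65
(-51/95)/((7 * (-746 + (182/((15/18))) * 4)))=-51/84854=-0.00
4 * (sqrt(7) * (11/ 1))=44 * sqrt(7)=116.41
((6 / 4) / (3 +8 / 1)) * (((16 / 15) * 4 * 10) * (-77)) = -448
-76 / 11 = -6.91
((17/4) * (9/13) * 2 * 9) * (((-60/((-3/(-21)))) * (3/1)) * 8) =-6940080/13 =-533852.31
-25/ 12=-2.08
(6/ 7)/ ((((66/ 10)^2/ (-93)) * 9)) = -1550/ 7623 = -0.20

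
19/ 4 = 4.75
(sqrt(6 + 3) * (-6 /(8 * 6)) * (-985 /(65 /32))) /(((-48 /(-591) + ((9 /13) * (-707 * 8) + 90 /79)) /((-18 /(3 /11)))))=1214100756 /395986015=3.07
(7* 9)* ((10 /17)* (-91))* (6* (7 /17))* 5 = -12039300 /289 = -41658.48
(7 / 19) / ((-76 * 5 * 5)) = -7 / 36100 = -0.00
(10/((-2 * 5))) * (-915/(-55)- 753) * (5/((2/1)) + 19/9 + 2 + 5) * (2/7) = 17100/7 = 2442.86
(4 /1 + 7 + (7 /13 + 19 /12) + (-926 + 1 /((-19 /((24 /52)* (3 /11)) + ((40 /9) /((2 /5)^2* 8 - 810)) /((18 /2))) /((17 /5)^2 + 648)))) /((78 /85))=-15032883127186849 /15039427576680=-999.56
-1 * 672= -672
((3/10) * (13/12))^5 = 371293/102400000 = 0.00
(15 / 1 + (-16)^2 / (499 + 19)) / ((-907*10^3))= -4013 / 234913000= -0.00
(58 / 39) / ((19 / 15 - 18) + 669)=145 / 63596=0.00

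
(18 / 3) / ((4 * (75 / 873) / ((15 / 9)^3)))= 485 / 6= 80.83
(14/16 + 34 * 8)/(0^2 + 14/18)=350.84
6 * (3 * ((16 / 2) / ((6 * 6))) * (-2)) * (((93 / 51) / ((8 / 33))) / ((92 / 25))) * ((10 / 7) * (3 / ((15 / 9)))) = -230175 / 5474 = -42.05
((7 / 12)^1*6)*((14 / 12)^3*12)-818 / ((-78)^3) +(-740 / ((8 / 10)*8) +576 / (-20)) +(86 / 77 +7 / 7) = -13814493571 / 182702520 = -75.61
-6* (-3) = 18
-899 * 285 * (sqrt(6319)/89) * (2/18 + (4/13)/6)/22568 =-52345 * sqrt(6319)/2526888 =-1.65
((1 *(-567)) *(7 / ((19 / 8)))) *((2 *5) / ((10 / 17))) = -539784 / 19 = -28409.68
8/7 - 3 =-13/7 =-1.86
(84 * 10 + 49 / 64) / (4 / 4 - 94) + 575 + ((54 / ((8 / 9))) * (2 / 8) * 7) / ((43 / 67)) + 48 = 199530065 / 255936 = 779.61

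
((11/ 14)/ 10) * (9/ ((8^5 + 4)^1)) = 0.00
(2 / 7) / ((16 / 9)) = 0.16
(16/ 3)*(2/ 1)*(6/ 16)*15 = 60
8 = 8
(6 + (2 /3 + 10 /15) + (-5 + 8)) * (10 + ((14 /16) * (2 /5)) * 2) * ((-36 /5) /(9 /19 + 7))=-189069 /1775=-106.52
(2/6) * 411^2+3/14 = 56307.21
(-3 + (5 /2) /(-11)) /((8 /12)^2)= -639 /88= -7.26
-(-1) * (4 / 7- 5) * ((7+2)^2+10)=-403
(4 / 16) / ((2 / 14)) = 7 / 4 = 1.75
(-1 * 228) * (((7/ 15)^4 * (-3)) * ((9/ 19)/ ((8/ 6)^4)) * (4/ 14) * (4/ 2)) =27783/ 10000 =2.78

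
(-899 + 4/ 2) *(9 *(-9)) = 72657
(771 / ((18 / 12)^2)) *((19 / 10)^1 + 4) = 30326 / 15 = 2021.73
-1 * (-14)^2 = -196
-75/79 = -0.95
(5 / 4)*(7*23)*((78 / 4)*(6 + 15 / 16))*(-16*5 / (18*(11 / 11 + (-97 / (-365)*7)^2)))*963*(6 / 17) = -745150902575625 / 80820176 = -9219862.41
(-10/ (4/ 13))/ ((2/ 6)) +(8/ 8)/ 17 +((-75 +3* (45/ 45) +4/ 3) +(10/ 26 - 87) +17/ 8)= -252.60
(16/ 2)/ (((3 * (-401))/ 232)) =-1856/ 1203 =-1.54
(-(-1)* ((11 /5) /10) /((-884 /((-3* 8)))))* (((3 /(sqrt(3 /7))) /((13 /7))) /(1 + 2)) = 0.00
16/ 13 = 1.23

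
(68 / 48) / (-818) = -17 / 9816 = -0.00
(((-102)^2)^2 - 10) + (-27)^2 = 108243935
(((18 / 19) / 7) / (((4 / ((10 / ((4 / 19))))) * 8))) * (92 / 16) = 1035 / 896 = 1.16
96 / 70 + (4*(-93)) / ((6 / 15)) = -32502 / 35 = -928.63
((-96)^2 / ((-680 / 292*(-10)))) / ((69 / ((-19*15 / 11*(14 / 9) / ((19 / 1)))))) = -261632 / 21505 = -12.17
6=6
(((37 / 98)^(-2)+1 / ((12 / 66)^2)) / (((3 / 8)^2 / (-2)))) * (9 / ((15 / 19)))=-24814304 / 4107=-6041.95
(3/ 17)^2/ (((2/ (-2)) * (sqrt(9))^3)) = -1/ 867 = -0.00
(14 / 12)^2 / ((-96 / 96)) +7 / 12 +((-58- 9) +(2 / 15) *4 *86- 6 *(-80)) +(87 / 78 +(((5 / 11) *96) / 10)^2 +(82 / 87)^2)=19015288703 / 39686790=479.13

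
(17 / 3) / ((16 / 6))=17 / 8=2.12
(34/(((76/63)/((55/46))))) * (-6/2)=-176715/1748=-101.10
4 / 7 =0.57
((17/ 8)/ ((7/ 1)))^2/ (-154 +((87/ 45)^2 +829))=65025/ 478917376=0.00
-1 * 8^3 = -512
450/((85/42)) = 3780/17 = 222.35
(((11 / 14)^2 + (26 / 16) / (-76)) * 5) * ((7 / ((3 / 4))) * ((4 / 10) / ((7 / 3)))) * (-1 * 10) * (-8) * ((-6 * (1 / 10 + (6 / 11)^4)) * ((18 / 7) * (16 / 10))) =-24194752704 / 13630771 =-1775.01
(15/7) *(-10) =-21.43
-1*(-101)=101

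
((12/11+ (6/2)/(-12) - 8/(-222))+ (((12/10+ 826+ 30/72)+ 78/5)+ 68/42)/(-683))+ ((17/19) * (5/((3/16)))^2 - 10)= 2082631083893/3327432570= 625.90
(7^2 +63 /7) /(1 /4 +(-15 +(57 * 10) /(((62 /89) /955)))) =0.00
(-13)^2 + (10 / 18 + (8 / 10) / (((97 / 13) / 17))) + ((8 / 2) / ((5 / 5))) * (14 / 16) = 174.88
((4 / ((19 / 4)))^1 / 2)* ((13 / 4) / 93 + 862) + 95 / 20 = 2598989 / 7068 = 367.71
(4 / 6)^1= 2 / 3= 0.67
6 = 6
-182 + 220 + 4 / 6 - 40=-4 / 3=-1.33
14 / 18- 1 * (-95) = 862 / 9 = 95.78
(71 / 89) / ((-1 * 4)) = -71 / 356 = -0.20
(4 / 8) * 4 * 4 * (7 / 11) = 56 / 11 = 5.09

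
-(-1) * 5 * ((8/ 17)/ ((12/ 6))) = 20/ 17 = 1.18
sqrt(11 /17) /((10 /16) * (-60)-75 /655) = -262 * sqrt(187) /167535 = -0.02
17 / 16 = 1.06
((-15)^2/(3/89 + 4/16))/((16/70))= 700875/202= 3469.68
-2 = -2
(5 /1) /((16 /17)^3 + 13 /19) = 466735 /141693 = 3.29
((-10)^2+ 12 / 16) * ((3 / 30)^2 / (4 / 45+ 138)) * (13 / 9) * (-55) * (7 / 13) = -2387 / 7648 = -0.31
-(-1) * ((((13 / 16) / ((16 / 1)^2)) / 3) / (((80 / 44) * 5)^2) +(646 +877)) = 187146241573 / 122880000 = 1523.00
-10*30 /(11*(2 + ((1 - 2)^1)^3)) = -300 /11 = -27.27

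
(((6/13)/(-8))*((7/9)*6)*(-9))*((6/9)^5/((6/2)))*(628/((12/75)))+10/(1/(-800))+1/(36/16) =-7983932/1053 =-7582.08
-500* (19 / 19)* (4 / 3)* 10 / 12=-5000 / 9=-555.56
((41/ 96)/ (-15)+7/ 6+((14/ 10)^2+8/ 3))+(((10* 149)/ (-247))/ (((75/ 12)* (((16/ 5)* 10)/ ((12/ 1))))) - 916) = -1619405851/ 1778400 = -910.60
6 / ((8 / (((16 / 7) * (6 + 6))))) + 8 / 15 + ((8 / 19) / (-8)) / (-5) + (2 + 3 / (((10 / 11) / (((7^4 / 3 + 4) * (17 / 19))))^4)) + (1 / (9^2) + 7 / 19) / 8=126927055622354307899 / 107730000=1178196005034.39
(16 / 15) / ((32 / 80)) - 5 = -7 / 3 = -2.33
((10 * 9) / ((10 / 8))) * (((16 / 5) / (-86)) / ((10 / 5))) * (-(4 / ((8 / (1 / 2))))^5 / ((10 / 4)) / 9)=1 / 17200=0.00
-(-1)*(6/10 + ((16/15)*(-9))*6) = -57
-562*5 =-2810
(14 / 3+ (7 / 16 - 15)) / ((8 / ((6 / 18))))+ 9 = 9893 / 1152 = 8.59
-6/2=-3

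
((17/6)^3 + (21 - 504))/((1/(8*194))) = -19286510/27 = -714315.19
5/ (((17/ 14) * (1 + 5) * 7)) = 5/ 51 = 0.10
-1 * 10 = -10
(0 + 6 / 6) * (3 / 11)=3 / 11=0.27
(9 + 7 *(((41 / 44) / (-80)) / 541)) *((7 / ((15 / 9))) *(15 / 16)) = 1079731359 / 30469120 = 35.44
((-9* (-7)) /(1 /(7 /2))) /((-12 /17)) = -2499 /8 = -312.38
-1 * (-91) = 91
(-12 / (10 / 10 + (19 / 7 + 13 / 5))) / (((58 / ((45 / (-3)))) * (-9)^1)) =-350 / 6409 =-0.05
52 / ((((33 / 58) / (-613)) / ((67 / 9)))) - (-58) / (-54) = -123870455 / 297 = -417072.24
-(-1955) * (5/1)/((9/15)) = 48875/3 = 16291.67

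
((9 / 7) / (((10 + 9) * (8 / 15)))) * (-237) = -30.07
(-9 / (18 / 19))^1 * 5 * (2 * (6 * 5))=-2850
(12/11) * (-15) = -180/11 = -16.36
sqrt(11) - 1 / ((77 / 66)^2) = -36 / 49 + sqrt(11) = 2.58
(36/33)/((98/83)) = 0.92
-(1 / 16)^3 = -1 / 4096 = -0.00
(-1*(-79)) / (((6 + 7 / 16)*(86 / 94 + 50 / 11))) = 653488 / 290769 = 2.25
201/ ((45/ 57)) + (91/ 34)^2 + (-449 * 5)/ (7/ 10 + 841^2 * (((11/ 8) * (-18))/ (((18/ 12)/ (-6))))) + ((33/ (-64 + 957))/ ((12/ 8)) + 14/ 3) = 152053924418441081/ 570655676391060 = 266.45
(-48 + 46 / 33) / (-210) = 769 / 3465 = 0.22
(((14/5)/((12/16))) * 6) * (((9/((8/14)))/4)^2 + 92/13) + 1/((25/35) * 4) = 506.16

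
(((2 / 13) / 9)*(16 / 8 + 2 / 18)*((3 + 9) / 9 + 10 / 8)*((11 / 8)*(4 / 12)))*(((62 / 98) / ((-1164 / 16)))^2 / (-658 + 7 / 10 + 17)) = -3277010 / 649350111624669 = -0.00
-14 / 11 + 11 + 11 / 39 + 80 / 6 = 3338 / 143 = 23.34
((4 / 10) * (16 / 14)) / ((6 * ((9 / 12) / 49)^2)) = 43904 / 135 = 325.21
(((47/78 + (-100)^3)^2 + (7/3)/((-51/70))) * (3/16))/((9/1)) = 103427875355706313/4964544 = 20833308226.44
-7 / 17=-0.41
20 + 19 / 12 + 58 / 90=4001 / 180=22.23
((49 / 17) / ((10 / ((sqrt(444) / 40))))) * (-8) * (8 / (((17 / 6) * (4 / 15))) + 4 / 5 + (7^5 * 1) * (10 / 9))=-700438438 * sqrt(111) / 325125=-22697.66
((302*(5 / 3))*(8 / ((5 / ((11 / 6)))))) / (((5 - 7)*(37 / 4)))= -26576 / 333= -79.81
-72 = -72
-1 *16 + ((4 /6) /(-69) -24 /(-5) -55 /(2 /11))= -649379 /2070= -313.71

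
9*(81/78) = 243/26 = 9.35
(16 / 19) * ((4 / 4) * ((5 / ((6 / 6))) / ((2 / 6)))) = 240 / 19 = 12.63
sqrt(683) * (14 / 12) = 7 * sqrt(683) / 6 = 30.49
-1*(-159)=159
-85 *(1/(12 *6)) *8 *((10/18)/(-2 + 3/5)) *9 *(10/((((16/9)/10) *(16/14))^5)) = 523047533203125/536870912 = 974251.95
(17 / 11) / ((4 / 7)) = 119 / 44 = 2.70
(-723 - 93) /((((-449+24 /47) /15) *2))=287640 /21079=13.65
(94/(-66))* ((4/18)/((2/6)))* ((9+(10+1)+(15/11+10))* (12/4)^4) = -291870/121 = -2412.15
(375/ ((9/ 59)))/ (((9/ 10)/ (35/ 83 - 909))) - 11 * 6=-5561782906/ 2241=-2481830.84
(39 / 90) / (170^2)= 13 / 867000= 0.00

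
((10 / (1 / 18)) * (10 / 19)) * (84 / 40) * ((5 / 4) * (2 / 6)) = 1575 / 19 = 82.89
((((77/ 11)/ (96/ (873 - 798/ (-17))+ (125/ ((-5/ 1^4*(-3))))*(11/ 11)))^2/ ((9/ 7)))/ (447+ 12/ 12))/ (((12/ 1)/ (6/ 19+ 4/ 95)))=461981273/ 12963540132480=0.00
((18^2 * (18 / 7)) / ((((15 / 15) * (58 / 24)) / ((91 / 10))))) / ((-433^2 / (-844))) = 383932224 / 27185905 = 14.12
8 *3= 24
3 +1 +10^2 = 104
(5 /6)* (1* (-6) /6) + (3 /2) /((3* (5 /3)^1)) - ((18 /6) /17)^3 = -39709 /73695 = -0.54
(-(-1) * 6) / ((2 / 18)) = 54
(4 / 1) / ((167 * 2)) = 2 / 167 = 0.01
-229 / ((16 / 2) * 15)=-229 / 120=-1.91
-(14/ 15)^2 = -196/ 225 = -0.87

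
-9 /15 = -3 /5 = -0.60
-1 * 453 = -453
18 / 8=9 / 4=2.25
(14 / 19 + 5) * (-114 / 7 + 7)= -7085 / 133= -53.27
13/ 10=1.30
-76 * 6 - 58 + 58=-456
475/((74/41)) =19475/74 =263.18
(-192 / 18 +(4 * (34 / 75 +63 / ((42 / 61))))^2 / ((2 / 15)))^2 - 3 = 144772410283709329 / 140625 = 1029492695350.82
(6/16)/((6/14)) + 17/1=143/8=17.88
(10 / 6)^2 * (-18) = -50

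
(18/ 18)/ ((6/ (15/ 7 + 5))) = 25/ 21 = 1.19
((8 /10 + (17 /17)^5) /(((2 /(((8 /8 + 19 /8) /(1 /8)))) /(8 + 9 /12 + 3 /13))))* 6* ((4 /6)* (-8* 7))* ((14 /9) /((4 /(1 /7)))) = -2715.78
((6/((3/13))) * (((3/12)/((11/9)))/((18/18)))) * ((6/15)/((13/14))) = 126/55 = 2.29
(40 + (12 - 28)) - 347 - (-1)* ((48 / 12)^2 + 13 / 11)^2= -3362 / 121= -27.79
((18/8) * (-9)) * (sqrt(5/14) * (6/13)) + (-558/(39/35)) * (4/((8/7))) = -22785/13 - 243 * sqrt(70)/364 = -1758.28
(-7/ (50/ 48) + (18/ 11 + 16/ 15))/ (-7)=0.57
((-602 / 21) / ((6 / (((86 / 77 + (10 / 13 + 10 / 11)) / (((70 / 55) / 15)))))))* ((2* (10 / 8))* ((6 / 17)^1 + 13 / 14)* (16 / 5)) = -366957700 / 227409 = -1613.65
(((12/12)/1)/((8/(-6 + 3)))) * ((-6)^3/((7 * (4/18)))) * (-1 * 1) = -729/14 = -52.07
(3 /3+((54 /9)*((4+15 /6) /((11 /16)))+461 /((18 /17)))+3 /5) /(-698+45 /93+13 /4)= -30304298 /42614055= -0.71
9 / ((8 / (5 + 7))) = 27 / 2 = 13.50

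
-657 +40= -617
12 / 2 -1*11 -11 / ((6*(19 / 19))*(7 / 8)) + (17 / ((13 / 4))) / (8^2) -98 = -458699 / 4368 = -105.01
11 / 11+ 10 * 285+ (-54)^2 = 5767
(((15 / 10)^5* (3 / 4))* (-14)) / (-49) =729 / 448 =1.63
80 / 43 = 1.86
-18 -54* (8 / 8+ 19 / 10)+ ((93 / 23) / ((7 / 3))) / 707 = -174.60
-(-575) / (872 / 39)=22425 / 872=25.72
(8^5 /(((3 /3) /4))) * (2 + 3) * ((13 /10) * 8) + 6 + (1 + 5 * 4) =6815771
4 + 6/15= 22/5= 4.40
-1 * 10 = -10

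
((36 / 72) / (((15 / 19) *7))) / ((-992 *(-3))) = 19 / 624960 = 0.00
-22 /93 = -0.24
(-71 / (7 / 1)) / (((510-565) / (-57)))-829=-323212 / 385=-839.51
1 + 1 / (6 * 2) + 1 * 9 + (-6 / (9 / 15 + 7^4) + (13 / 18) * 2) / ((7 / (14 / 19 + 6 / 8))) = 42667391 / 4106736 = 10.39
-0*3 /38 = 0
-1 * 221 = -221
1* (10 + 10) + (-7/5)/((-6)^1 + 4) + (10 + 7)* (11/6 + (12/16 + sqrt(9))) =6937/60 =115.62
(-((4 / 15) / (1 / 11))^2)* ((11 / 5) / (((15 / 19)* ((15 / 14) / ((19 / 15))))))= -107629984 / 3796875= -28.35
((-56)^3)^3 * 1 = -5416169448144896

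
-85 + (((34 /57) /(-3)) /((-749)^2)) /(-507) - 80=-8025122109971 /48637103697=-165.00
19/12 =1.58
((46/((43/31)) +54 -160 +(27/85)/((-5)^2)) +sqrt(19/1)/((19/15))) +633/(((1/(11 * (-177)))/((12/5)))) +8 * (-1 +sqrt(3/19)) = -270283889639/91375 +8 * sqrt(57)/19 +15 * sqrt(19)/19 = -2957956.60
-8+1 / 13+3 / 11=-1094 / 143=-7.65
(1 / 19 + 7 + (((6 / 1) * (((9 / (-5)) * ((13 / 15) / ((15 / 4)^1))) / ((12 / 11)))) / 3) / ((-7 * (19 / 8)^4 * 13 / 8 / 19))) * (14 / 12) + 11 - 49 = -229370927 / 7716375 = -29.73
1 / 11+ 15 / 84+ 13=13.27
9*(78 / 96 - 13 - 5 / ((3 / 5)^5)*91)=-22797385 / 432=-52771.72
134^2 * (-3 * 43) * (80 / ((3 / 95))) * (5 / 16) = -1833756500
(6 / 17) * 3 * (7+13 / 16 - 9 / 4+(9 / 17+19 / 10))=97821 / 11560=8.46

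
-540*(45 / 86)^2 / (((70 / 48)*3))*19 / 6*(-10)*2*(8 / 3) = 73872000 / 12943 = 5707.49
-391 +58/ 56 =-389.96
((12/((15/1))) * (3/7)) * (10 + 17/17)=132/35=3.77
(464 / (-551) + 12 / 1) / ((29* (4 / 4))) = 212 / 551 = 0.38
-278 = -278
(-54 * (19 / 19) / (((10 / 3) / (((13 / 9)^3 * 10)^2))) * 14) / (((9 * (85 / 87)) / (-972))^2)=-3637174346624 / 1445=-2517075672.40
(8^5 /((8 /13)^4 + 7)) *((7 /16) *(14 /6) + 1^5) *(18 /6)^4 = 153192978432 /204023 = 750861.32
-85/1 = -85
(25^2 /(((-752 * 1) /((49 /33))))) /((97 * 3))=-30625 /7221456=-0.00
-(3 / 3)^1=-1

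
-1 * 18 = -18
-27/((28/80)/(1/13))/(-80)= 27/364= 0.07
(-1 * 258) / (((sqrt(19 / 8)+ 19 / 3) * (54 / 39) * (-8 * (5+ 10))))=43 / 165-43 * sqrt(38) / 4180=0.20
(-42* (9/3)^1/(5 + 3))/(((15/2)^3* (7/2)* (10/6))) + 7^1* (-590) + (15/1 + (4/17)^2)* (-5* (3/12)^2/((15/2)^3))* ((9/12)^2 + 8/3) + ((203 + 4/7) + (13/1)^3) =-5667926075339/3277260000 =-1729.47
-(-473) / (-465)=-473 / 465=-1.02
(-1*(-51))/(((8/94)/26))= 31161/2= 15580.50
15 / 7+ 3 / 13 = 216 / 91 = 2.37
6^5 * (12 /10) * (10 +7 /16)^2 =20331081 /20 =1016554.05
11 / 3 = 3.67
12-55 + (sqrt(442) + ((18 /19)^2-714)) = -272953 /361 + sqrt(442) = -735.08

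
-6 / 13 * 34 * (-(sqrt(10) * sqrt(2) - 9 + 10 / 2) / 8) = 0.93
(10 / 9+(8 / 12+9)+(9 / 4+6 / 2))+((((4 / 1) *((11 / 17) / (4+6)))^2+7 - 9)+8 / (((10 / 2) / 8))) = 6995329 / 260100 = 26.89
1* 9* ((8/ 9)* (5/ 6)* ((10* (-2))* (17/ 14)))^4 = 133633600000000/ 141776649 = 942564.24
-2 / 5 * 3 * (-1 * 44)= 264 / 5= 52.80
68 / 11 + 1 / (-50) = 3389 / 550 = 6.16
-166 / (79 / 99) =-16434 / 79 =-208.03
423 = 423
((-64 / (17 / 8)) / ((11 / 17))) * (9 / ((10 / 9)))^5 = -55788550416 / 34375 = -1622939.65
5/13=0.38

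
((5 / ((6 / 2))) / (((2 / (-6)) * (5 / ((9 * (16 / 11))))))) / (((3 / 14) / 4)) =-2688 / 11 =-244.36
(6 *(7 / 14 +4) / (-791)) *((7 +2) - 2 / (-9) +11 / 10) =-0.35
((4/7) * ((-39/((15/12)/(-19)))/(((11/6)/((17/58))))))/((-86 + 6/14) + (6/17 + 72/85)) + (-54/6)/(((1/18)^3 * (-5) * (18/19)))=52187932548/4710035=11080.16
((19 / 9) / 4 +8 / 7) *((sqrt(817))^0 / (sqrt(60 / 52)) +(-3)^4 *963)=421 *sqrt(195) / 3780 +3648807 / 28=130316.09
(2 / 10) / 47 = 1 / 235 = 0.00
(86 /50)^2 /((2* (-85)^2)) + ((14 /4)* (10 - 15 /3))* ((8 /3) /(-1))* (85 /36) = -26867918827 /243843750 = -110.18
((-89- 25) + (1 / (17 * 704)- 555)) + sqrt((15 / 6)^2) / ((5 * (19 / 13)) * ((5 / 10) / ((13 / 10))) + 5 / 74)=-57564612705 / 86157632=-668.13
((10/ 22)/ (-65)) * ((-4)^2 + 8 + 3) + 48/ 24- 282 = -40067/ 143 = -280.19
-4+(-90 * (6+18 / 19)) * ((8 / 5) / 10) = -104.04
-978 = -978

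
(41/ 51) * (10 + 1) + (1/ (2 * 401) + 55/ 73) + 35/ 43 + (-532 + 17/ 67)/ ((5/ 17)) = -77313572138257/ 43011111630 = -1797.53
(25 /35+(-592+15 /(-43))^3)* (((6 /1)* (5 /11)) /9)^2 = -11567407253724200 /606081861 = -19085552.63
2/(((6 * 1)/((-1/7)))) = -1/21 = -0.05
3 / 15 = 1 / 5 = 0.20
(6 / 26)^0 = 1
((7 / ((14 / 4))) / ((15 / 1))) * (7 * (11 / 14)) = 11 / 15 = 0.73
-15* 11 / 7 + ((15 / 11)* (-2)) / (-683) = -1239435 / 52591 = -23.57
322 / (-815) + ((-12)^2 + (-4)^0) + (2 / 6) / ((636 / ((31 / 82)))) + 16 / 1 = 20479020473 / 127511640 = 160.61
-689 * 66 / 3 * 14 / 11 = -19292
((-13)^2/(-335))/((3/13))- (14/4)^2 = -58033/4020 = -14.44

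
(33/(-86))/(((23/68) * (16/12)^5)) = -136323/506368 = -0.27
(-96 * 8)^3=-452984832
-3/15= -0.20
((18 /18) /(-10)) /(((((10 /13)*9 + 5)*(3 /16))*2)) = -52 /2325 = -0.02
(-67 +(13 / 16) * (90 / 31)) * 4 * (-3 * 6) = 144279 / 31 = 4654.16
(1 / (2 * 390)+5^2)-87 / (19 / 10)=-308081 / 14820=-20.79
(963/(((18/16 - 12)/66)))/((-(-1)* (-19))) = 169488/551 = 307.60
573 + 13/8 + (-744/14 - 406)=115.48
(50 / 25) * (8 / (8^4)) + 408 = 104449 / 256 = 408.00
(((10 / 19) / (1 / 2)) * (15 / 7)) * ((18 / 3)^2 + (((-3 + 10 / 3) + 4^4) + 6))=672.93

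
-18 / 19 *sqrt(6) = -18 *sqrt(6) / 19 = -2.32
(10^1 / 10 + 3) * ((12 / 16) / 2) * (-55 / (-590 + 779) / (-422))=55 / 53172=0.00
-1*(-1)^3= 1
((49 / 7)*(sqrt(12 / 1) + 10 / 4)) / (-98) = -sqrt(3) / 7-5 / 28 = -0.43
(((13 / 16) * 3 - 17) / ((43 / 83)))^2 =373996921 / 473344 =790.12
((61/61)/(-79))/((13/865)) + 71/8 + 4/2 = 82429/8216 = 10.03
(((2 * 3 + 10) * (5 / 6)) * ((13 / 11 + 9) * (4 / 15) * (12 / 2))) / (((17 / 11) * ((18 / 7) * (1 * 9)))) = 25088 / 4131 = 6.07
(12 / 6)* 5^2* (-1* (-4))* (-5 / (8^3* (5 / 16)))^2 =25 / 128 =0.20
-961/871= -1.10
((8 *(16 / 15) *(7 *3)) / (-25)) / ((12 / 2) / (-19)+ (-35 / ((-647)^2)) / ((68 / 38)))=242297586944 / 10676108875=22.70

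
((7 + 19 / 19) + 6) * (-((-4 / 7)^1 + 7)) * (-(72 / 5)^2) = 93312 / 5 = 18662.40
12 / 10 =6 / 5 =1.20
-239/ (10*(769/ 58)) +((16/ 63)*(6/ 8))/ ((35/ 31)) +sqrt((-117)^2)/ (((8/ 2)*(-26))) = -12474943/ 4521720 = -2.76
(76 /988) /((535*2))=1 /13910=0.00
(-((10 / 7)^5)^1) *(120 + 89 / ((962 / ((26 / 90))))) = -3996890000 / 5596731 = -714.15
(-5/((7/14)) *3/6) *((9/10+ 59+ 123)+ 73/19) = -35481/38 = -933.71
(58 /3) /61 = 58 /183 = 0.32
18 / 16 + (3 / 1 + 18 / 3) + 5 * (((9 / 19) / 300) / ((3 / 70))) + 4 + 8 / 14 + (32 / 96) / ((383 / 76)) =18272981 / 1222536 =14.95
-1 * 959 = -959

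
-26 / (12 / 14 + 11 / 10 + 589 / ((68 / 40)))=-30940 / 414629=-0.07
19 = 19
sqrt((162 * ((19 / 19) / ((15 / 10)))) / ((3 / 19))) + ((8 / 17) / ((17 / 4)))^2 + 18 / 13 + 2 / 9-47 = -443460223 / 9771957 + 6 * sqrt(19) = -19.23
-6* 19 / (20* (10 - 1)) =-19 / 30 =-0.63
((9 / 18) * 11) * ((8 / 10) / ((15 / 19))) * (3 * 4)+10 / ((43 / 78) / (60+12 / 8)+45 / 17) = 191267881 / 2707450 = 70.65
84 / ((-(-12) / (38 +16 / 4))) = 294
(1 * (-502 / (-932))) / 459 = 251 / 213894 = 0.00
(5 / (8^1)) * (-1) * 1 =-5 / 8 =-0.62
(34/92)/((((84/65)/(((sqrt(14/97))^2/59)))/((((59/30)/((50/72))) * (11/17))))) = 143/111550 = 0.00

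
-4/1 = -4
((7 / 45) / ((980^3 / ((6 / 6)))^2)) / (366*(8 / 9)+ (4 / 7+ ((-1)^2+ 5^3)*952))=1 / 684946706911837440000000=0.00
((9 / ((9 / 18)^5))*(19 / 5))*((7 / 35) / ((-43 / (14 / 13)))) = -76608 / 13975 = -5.48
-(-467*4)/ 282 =934/ 141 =6.62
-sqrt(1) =-1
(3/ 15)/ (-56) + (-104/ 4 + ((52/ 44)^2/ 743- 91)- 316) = -10899882303/ 25172840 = -433.00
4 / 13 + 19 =251 / 13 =19.31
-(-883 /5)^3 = 688465387 /125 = 5507723.10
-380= -380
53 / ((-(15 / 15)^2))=-53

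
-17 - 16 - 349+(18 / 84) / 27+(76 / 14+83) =-36989 / 126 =-293.56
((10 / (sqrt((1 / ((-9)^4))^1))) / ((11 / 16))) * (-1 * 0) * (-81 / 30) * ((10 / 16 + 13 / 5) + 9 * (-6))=0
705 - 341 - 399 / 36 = 352.92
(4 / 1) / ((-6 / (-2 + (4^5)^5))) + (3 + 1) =-2251799813685232 / 3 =-750599937895077.33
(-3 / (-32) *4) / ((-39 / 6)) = -3 / 52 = -0.06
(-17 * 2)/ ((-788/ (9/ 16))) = 153/ 6304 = 0.02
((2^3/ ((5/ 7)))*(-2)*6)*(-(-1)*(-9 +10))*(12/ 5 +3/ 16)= -8694/ 25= -347.76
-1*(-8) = 8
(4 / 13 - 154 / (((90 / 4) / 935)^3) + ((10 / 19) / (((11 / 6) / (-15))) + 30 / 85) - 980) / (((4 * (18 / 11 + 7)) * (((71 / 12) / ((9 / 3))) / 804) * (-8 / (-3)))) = -12466873374139753 / 254900295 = -48908822.86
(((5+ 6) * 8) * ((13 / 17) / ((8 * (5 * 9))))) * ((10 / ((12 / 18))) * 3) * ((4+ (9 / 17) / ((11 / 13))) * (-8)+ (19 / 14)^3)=-230176011 / 793016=-290.25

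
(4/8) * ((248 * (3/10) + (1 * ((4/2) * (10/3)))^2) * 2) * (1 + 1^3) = 10696/45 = 237.69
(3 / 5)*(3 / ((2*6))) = 3 / 20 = 0.15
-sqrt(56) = -2 *sqrt(14) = -7.48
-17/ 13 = -1.31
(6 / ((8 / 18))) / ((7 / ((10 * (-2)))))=-270 / 7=-38.57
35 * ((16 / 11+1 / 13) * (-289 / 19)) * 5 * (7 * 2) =-155062950 / 2717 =-57071.38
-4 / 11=-0.36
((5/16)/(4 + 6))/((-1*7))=-1/224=-0.00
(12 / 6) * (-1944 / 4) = -972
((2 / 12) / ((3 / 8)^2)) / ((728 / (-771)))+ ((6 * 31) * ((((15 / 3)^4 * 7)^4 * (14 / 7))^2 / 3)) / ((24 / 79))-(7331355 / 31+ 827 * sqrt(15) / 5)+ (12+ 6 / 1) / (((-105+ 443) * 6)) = 72328745543273678049445152126600147671 / 660114-827 * sqrt(15) / 5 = 109570082657349606355031300000000.00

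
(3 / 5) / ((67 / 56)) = 0.50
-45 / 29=-1.55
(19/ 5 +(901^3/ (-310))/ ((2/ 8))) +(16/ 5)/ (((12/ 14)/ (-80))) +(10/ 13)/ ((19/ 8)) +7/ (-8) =-8672137544729/ 918840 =-9438136.72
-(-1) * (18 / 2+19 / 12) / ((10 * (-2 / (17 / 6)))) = -2159 / 1440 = -1.50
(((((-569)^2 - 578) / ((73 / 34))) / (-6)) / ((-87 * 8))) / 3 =5494111 / 457272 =12.01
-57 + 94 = 37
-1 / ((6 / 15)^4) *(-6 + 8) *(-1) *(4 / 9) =625 / 18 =34.72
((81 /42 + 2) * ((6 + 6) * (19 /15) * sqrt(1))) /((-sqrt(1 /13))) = -418 * sqrt(13) /7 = -215.30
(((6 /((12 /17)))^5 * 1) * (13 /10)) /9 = 18458141 /2880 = 6409.08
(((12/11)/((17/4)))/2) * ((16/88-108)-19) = -33480/2057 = -16.28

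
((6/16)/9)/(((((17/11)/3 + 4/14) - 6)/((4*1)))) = -77/2402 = -0.03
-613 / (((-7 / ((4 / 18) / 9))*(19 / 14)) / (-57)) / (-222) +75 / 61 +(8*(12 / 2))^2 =2305.64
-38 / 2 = -19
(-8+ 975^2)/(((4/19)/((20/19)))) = 4753085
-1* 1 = -1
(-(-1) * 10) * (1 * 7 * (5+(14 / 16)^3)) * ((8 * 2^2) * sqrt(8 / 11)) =101605 * sqrt(22) / 44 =10831.13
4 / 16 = 1 / 4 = 0.25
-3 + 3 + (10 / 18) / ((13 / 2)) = 10 / 117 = 0.09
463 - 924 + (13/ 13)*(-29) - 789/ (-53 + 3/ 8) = -199978/ 421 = -475.01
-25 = -25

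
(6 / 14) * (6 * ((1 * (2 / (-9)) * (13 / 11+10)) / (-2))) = 246 / 77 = 3.19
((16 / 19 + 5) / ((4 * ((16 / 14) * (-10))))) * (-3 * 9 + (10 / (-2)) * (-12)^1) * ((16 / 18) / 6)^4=-11396 / 5609655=-0.00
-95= -95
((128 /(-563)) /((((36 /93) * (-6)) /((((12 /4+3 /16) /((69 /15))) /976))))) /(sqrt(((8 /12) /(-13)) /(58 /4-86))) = 34255 * sqrt(33) /75829344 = 0.00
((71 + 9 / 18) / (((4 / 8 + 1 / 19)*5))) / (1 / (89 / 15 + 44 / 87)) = 7610317 / 45675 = 166.62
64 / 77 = 0.83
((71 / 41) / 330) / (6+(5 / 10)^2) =142 / 169125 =0.00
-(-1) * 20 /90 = 2 /9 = 0.22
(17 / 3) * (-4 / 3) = -68 / 9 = -7.56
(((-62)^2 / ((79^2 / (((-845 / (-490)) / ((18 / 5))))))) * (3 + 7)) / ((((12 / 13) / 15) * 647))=263914625 / 3561451614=0.07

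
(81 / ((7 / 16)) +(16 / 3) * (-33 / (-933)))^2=1465068160000 / 42653961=34347.76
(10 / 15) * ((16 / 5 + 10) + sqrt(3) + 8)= 2 * sqrt(3) / 3 + 212 / 15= 15.29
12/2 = 6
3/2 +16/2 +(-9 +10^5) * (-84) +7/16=-134387745/16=-8399234.06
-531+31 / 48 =-25457 / 48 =-530.35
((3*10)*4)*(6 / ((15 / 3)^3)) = 144 / 25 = 5.76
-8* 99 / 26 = -30.46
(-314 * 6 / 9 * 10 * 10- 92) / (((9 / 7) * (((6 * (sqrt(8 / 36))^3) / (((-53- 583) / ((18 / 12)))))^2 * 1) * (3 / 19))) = -47130008744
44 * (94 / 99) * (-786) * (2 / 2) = -98512 / 3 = -32837.33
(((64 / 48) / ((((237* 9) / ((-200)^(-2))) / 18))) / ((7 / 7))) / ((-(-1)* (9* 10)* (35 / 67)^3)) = 300763 / 13717856250000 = 0.00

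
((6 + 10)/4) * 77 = 308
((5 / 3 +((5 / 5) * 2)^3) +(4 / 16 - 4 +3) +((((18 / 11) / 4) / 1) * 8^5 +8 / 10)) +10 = 8860373 / 660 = 13424.81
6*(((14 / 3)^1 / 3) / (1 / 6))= 56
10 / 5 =2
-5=-5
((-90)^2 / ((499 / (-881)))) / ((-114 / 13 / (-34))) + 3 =-525664257 / 9481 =-55443.97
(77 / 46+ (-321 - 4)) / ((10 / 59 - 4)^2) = -51772913 / 2349496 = -22.04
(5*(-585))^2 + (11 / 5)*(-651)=42770964 / 5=8554192.80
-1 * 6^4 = -1296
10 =10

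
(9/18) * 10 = 5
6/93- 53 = -52.94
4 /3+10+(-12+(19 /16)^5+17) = 58808521 /3145728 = 18.69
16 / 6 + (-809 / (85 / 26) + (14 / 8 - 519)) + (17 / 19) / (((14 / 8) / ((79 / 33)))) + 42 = -357554543 / 497420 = -718.82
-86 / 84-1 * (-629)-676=-2017 / 42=-48.02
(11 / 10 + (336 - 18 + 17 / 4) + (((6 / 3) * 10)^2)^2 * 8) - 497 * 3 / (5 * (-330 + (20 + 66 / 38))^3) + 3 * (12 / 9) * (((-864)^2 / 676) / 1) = 872484625249243961343 / 679113513340340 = 1284740.49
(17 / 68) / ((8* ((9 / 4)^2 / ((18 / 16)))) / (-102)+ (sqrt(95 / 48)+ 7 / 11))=-118932 / 3187223+ 34969* sqrt(285) / 3187223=0.15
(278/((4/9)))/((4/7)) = 8757/8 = 1094.62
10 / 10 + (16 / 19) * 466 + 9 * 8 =8843 / 19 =465.42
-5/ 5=-1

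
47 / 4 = 11.75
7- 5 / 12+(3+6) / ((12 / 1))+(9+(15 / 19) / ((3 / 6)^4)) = 1651 / 57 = 28.96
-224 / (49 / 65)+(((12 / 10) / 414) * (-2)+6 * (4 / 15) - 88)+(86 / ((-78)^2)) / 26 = -4884029533 / 12733812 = -383.55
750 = 750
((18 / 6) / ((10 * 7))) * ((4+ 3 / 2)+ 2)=9 / 28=0.32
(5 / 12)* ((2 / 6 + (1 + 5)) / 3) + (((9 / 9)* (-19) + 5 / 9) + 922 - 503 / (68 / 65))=388889 / 918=423.63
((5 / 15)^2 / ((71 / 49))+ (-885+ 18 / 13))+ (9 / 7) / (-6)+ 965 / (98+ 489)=-60218872265 / 68266926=-882.11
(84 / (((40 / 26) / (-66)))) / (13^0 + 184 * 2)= -2002 / 205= -9.77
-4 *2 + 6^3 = 208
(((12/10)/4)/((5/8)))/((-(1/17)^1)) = -204/25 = -8.16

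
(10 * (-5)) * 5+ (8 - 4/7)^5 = 376002282/16807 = 22371.77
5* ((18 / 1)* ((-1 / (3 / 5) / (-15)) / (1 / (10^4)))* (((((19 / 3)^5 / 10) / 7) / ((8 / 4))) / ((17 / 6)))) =24760990000 / 9639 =2568833.90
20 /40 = 1 /2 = 0.50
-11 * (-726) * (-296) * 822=-1943089632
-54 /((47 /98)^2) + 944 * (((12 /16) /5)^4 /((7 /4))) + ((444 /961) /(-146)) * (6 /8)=-635959038851667 /2711939597500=-234.50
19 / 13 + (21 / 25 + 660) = 215248 / 325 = 662.30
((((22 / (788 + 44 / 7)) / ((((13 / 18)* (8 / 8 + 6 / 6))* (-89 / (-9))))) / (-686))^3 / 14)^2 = 500341152077816841 / 192256687233030441914208363593502083717388058624000000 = 0.00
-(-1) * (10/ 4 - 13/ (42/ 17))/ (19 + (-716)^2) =-58/ 10766175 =-0.00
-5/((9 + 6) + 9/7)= -35/114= -0.31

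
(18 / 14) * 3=27 / 7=3.86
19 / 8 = 2.38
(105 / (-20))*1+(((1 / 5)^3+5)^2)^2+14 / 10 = 610507431879 / 976562500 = 625.16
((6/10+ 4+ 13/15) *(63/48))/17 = 0.42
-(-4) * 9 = 36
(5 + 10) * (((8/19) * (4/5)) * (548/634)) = 26304/6023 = 4.37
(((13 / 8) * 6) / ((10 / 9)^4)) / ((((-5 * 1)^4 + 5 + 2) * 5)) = 0.00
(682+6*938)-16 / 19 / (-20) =6310.04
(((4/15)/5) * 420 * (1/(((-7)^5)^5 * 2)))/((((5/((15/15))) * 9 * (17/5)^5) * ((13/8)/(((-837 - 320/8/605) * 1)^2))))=-82069209800000/465965936483257495254888848959029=-0.00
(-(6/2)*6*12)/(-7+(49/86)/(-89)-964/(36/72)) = 1653264/14810539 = 0.11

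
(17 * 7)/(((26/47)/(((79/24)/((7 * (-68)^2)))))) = 3713/169728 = 0.02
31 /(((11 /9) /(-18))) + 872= 4570 /11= 415.45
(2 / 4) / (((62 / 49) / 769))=37681 / 124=303.88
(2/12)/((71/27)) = 9/142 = 0.06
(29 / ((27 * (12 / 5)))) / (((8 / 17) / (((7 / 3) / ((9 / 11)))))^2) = 248454745 / 15116544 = 16.44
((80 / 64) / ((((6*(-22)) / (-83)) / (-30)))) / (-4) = 2075 / 352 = 5.89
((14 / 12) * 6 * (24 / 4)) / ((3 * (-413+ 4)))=-0.03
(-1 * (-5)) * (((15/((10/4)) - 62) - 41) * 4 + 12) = -1880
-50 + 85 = 35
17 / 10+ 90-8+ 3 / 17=14259 / 170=83.88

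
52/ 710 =26/ 355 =0.07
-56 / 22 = -28 / 11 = -2.55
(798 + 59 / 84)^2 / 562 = 1135.10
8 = 8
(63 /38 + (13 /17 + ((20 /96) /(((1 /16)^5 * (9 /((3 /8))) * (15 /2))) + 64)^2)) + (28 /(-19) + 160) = 768799010653 /470934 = 1632498.42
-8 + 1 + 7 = 0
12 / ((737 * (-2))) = -6 / 737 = -0.01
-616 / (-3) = 616 / 3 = 205.33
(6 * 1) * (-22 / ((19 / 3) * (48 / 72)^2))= -46.89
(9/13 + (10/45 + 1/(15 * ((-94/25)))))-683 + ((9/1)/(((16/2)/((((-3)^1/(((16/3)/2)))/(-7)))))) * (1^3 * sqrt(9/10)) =-7501771/10998 + 243 * sqrt(10)/4480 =-681.93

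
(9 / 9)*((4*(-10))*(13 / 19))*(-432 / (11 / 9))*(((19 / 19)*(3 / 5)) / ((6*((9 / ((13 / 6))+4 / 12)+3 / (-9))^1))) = 48672 / 209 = 232.88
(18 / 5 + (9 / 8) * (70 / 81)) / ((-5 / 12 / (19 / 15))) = -15637 / 1125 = -13.90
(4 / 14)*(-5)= -10 / 7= -1.43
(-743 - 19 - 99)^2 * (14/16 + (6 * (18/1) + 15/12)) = 653103801/8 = 81637975.12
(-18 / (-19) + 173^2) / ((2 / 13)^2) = 96105061 / 76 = 1264540.28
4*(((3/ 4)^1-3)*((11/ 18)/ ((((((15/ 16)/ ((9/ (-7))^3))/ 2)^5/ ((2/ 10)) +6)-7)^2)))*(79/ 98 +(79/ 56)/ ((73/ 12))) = -16506316107746679264423875350723155915177984/ 2906329435824713227771388045905975291671577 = -5.68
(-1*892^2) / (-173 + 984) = -795664 / 811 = -981.09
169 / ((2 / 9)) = 1521 / 2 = 760.50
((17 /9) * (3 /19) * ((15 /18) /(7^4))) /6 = 85 /4926852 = 0.00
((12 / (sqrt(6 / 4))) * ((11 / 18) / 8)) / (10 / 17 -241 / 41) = -7667 * sqrt(6) / 132732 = -0.14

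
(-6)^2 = 36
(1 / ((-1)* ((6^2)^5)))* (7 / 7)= -1 / 60466176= -0.00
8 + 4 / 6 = 26 / 3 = 8.67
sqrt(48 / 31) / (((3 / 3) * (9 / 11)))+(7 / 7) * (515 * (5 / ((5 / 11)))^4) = 44 * sqrt(93) / 279+7540115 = 7540116.52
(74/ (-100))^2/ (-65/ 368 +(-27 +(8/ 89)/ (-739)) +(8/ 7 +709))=0.00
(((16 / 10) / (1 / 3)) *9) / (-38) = -1.14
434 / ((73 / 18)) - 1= 106.01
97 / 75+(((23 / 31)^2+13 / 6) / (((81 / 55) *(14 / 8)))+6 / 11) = 1300520329 / 449531775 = 2.89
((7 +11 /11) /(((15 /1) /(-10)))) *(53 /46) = -424 /69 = -6.14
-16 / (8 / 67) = -134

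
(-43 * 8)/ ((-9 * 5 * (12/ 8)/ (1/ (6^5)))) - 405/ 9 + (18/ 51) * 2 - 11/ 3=-53493289/ 1115370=-47.96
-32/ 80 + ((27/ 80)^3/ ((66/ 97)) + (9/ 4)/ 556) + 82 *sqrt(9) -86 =249979879563/ 1565696000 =159.66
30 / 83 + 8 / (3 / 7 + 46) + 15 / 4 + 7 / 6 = 5.45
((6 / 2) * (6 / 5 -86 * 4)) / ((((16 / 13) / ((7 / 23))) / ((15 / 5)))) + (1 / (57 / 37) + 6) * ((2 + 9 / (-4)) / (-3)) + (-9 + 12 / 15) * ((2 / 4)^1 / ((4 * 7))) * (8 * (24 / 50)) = -21004074313 / 27531000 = -762.92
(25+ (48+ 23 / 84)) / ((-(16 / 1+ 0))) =-6155 / 1344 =-4.58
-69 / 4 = -17.25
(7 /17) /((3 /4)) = 28 /51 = 0.55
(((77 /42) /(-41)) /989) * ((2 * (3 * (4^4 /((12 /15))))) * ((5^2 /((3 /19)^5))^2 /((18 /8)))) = -53953383068648800000 /21549401109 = -2503706845.30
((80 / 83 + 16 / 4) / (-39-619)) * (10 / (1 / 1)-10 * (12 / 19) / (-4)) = -45320 / 518833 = -0.09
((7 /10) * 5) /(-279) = -7 /558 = -0.01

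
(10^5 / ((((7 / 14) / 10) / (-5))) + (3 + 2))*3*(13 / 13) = -29999985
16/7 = 2.29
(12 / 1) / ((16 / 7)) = 21 / 4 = 5.25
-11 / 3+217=640 / 3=213.33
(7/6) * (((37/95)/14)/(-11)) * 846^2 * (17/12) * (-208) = 650267748/1045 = 622265.79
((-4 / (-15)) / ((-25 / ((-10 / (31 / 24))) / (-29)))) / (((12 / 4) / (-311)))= 577216 / 2325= 248.26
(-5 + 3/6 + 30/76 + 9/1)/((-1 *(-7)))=0.70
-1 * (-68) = 68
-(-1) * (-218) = -218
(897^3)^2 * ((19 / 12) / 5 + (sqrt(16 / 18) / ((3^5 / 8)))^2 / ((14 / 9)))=1874211645436915946759 / 11340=165274395541174245.75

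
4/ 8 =1/ 2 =0.50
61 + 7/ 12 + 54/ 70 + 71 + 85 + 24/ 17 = 1569133/ 7140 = 219.77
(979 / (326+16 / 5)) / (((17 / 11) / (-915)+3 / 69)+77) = 1133168025 / 29356062694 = 0.04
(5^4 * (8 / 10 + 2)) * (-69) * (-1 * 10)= 1207500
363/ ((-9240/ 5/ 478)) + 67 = -26.89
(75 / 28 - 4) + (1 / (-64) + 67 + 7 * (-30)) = -64663 / 448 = -144.34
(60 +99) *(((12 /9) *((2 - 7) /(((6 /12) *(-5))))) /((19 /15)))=6360 /19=334.74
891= 891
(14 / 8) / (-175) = -1 / 100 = -0.01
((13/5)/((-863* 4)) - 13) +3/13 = -2865329/224380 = -12.77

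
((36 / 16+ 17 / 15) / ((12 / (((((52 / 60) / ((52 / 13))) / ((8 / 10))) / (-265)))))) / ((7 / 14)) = -2639 / 4579200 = -0.00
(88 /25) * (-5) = -88 /5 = -17.60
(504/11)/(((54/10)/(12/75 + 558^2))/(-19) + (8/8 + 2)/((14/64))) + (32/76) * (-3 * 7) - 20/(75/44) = -255710847450008/14837123964795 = -17.23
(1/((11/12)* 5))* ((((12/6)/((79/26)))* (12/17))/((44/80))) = 29952/162503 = 0.18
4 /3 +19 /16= 121 /48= 2.52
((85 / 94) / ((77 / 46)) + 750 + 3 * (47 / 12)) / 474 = 11034913 / 6861624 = 1.61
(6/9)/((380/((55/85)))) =11/9690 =0.00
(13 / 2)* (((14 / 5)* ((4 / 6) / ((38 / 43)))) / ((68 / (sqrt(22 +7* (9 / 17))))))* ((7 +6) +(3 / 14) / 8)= 815581* sqrt(7429) / 5271360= 13.34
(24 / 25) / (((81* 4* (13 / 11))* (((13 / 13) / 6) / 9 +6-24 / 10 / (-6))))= 44 / 112645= 0.00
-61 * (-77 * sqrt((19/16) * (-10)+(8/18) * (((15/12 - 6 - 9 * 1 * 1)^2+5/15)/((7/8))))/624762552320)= 671 * sqrt(5355042)/22491451883520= 0.00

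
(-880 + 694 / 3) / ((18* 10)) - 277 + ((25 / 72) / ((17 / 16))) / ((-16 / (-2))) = -2575567 / 9180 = -280.56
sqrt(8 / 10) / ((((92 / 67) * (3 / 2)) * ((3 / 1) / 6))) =134 * sqrt(5) / 345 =0.87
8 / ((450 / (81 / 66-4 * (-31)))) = 1102 / 495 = 2.23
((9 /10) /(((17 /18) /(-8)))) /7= -648 /595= -1.09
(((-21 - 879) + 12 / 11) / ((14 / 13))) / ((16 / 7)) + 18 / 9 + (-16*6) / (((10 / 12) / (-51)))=303161 / 55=5512.02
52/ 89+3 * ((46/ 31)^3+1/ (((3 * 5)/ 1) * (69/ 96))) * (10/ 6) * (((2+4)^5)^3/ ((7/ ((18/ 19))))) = 8670812899705717802276/ 8110629541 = 1069067802428.15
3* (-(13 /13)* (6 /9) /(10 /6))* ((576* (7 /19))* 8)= -193536 /95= -2037.22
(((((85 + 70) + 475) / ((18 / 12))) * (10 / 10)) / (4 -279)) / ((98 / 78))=-468 / 385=-1.22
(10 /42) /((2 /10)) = 25 /21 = 1.19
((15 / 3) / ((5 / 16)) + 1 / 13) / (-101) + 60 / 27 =24379 / 11817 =2.06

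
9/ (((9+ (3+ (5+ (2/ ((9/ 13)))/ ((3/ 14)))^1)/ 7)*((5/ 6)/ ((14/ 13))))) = 142884/ 148265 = 0.96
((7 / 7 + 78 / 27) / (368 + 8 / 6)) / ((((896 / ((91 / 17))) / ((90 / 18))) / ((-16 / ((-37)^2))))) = -2275 / 618875616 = -0.00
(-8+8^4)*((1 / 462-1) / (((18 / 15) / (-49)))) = 16489970 / 99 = 166565.35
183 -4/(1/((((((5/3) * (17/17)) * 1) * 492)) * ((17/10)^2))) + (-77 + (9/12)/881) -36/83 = -13708563147/1462460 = -9373.63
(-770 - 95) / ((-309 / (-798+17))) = -675565 / 309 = -2186.29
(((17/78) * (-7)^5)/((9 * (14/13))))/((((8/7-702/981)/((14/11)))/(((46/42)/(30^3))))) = -716297533/15685164000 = -0.05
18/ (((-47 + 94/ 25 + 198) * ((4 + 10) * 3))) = 75/ 27083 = 0.00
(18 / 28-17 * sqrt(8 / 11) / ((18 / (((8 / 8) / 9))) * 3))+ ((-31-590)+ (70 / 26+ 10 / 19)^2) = -521014815 / 854126-17 * sqrt(22) / 2673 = -610.03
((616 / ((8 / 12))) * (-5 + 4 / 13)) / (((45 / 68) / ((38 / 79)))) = -48548192 / 15405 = -3151.46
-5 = -5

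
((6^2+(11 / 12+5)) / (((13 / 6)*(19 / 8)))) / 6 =1006 / 741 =1.36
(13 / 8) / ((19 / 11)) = 143 / 152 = 0.94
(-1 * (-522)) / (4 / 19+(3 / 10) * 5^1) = 19836 / 65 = 305.17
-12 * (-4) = 48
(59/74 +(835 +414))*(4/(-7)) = -184970/259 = -714.17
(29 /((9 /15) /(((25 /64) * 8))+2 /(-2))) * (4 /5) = -2900 /101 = -28.71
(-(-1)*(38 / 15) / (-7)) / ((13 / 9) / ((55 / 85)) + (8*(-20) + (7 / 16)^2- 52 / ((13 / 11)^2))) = 4173312 / 2246421275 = 0.00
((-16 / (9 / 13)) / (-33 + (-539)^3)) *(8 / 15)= 416 / 5284941255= 0.00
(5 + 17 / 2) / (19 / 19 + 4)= 27 / 10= 2.70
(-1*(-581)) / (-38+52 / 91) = -4067 / 262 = -15.52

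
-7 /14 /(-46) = 0.01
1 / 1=1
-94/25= -3.76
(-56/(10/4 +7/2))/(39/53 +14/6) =-371/122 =-3.04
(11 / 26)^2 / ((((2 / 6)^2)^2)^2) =793881 / 676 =1174.38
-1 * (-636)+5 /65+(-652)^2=5534621 /13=425740.08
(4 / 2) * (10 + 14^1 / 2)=34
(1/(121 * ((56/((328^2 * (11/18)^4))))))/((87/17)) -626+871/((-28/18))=-4736825402/3995649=-1185.50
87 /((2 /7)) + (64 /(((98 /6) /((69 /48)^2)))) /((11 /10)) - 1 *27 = 153540 /539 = 284.86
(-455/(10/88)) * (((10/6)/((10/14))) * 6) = -56056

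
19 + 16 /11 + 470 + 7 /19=102582 /209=490.82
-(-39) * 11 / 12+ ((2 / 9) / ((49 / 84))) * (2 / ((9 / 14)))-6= 3341 / 108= 30.94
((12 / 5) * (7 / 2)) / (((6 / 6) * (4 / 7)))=147 / 10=14.70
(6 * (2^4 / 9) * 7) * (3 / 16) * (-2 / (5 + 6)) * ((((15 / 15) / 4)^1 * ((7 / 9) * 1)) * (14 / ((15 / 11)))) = -686 / 135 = -5.08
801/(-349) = -801/349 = -2.30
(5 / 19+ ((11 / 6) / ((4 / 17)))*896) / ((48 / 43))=17111893 / 2736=6254.35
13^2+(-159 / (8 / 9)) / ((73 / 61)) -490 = -274755 / 584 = -470.47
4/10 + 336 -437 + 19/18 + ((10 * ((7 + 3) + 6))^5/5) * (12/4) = 62914559900.46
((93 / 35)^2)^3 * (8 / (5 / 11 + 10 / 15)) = 170805408430536 / 68015828125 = 2511.26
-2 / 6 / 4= -1 / 12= -0.08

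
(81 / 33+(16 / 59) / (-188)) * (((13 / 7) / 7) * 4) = 3891004 / 1494647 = 2.60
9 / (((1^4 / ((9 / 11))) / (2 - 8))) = -486 / 11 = -44.18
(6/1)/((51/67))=134/17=7.88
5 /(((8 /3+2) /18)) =135 /7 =19.29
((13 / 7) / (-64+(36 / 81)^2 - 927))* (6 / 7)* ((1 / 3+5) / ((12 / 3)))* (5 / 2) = -4212 / 786499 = -0.01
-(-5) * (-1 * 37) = -185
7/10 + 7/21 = 31/30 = 1.03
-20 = -20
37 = 37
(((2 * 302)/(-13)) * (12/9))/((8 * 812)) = -151/15834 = -0.01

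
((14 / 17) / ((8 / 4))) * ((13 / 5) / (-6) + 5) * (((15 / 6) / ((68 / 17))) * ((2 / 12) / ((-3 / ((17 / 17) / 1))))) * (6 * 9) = -959 / 272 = -3.53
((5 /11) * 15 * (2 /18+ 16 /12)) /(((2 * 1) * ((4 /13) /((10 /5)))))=4225 /132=32.01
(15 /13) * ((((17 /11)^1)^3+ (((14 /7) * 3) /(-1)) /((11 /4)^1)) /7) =4305 /17303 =0.25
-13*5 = -65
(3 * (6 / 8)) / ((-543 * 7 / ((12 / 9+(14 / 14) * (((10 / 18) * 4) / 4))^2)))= -289 / 136836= -0.00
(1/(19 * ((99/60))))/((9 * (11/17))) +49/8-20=-13.87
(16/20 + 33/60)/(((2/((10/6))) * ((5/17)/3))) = 459/40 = 11.48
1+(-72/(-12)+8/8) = 8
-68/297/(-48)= 0.00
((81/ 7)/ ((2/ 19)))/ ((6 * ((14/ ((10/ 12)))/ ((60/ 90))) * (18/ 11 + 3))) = 1045/ 6664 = 0.16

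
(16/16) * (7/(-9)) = -7/9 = -0.78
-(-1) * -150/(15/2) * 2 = -40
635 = 635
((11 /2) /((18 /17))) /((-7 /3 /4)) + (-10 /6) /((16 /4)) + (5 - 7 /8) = -291 /56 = -5.20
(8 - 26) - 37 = -55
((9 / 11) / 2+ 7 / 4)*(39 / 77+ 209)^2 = 6180733820 / 65219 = 94768.91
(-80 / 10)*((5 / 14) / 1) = -20 / 7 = -2.86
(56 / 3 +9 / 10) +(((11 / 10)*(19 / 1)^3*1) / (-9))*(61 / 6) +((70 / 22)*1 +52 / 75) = -8499.50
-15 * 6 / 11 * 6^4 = -116640 / 11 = -10603.64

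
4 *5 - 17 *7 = -99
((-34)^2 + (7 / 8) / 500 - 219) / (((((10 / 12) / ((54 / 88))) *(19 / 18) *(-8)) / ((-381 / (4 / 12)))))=3123015588729 / 33440000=93391.61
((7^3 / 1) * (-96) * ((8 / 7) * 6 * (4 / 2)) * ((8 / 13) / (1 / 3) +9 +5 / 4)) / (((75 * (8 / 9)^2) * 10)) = -14979006 / 1625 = -9217.85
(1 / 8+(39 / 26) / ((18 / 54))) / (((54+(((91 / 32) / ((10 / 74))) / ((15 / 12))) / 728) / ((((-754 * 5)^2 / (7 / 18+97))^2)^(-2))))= 349405219620997 / 1851358445794171188128093674536000000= 0.00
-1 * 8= -8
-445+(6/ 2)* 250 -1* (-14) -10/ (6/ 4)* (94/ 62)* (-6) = 11769/ 31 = 379.65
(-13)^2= 169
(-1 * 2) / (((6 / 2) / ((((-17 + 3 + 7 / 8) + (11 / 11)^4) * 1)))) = 97 / 12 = 8.08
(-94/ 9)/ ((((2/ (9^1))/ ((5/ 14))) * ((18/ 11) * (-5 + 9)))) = -2585/ 1008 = -2.56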